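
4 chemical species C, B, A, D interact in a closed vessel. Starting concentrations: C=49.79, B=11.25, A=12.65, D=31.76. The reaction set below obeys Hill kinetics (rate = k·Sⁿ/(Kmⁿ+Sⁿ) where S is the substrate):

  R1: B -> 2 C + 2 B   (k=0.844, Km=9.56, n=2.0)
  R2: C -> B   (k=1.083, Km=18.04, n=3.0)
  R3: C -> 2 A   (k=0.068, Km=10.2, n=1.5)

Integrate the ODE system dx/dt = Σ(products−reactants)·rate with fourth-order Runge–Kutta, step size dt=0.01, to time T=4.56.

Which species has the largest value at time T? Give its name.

RK4 with dt=0.01: 456 steps to T=4.56. Trajectory (selected grid times):
t=0.00: C=49.79 B=11.25 A=12.65 D=31.76
t=0.51: C=49.75 B=12.03 A=12.71 D=31.76
t=1.01: C=49.73 B=12.82 A=12.78 D=31.76
t=1.52: C=49.73 B=13.63 A=12.84 D=31.76
t=2.03: C=49.76 B=14.45 A=12.90 D=31.76
t=2.53: C=49.81 B=15.26 A=12.96 D=31.76
t=3.04: C=49.88 B=16.10 A=13.03 D=31.76
t=3.55: C=49.97 B=16.95 A=13.09 D=31.76
t=4.05: C=50.06 B=17.79 A=13.15 D=31.76
t=4.56: C=50.18 B=18.66 A=13.22 D=31.76
At T=4.56: C=50.18 B=18.66 A=13.22 D=31.76; the largest is C.

Dominant species at T: C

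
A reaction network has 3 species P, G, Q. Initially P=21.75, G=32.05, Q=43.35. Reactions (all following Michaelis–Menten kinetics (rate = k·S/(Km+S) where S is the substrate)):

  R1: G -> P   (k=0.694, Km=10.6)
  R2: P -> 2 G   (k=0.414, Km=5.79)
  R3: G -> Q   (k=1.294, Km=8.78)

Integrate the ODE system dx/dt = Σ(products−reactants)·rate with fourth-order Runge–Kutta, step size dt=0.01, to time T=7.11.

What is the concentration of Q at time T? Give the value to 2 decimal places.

RK4 with dt=0.01: 711 steps to T=7.11. Trajectory (selected grid times):
t=0.00: P=21.75 G=32.05 Q=43.35
t=0.79: P=21.90 G=31.36 Q=44.15
t=1.58: P=22.05 G=30.67 Q=44.95
t=2.37: P=22.20 G=29.99 Q=45.74
t=3.16: P=22.34 G=29.31 Q=46.53
t=3.95: P=22.48 G=28.65 Q=47.31
t=4.74: P=22.62 G=27.99 Q=48.09
t=5.53: P=22.76 G=27.34 Q=48.87
t=6.32: P=22.89 G=26.69 Q=49.64
t=7.11: P=23.02 G=26.06 Q=50.41
Read off Q at T=7.11: 50.41

Q at T = 50.41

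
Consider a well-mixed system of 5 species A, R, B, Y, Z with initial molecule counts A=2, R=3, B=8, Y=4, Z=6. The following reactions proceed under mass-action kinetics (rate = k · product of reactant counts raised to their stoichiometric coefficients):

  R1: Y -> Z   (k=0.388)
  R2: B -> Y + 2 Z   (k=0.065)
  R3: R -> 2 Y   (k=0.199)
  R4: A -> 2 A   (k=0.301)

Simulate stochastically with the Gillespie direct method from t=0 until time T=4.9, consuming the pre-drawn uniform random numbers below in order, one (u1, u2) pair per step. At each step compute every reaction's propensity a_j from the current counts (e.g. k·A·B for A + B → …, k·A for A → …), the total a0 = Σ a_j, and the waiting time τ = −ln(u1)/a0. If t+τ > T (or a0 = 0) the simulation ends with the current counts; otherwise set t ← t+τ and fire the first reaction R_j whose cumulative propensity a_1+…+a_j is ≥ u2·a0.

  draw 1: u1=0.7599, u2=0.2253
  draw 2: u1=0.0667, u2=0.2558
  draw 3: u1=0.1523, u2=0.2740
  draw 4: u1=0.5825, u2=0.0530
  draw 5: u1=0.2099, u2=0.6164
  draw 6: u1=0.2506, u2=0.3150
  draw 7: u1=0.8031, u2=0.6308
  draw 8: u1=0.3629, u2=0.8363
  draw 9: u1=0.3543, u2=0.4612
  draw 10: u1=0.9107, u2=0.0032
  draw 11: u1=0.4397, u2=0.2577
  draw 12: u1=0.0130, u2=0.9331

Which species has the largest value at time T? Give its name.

Dominant species at T: Z

t=0.000: A=2 R=3 B=8 Y=4 Z=6
Draw 1: a1=1.552, a2=0.520, a3=0.597, a4=0.602, a0=3.271; τ=−ln(0.7599)/3.271=0.084 → t=0.084; u2·a0=0.2253·3.271=0.737 ≤ a1=1.552 → R1 fires; A=2 R=3 B=8 Y=3 Z=7
Draw 2: a1=1.164, a2=0.520, a3=0.597, a4=0.602, a0=2.883; τ=−ln(0.0667)/2.883=0.939 → t=1.023; u2·a0=0.2558·2.883=0.737 ≤ a1=1.164 → R1 fires; A=2 R=3 B=8 Y=2 Z=8
Draw 3: a1=0.776, a2=0.520, a3=0.597, a4=0.602, a0=2.495; τ=−ln(0.1523)/2.495=0.754 → t=1.777; u2·a0=0.2740·2.495=0.684 ≤ a1=0.776 → R1 fires; A=2 R=3 B=8 Y=1 Z=9
Draw 4: a1=0.388, a2=0.520, a3=0.597, a4=0.602, a0=2.107; τ=−ln(0.5825)/2.107=0.256 → t=2.034; u2·a0=0.0530·2.107=0.112 ≤ a1=0.388 → R1 fires; A=2 R=3 B=8 Y=0 Z=10
Draw 5: a1=0.000, a2=0.520, a3=0.597, a4=0.602, a0=1.719; τ=−ln(0.2099)/1.719=0.908 → t=2.942; u2·a0=0.6164·1.719=1.060; a1+a2=0.520 < 1.060 ≤ a1+…+a3=1.117 → R3 fires; A=2 R=2 B=8 Y=2 Z=10
Draw 6: a1=0.776, a2=0.520, a3=0.398, a4=0.602, a0=2.296; τ=−ln(0.2506)/2.296=0.603 → t=3.545; u2·a0=0.3150·2.296=0.723 ≤ a1=0.776 → R1 fires; A=2 R=2 B=8 Y=1 Z=11
Draw 7: a1=0.388, a2=0.520, a3=0.398, a4=0.602, a0=1.908; τ=−ln(0.8031)/1.908=0.115 → t=3.660; u2·a0=0.6308·1.908=1.204; a1+a2=0.908 < 1.204 ≤ a1+…+a3=1.306 → R3 fires; A=2 R=1 B=8 Y=3 Z=11
Draw 8: a1=1.164, a2=0.520, a3=0.199, a4=0.602, a0=2.485; τ=−ln(0.3629)/2.485=0.408 → t=4.068; u2·a0=0.8363·2.485=2.078; a1+…+a3=1.883 < 2.078 ≤ a1+…+a4=2.485 → R4 fires; A=3 R=1 B=8 Y=3 Z=11
Draw 9: a1=1.164, a2=0.520, a3=0.199, a4=0.903, a0=2.786; τ=−ln(0.3543)/2.786=0.372 → t=4.440; u2·a0=0.4612·2.786=1.285; a1=1.164 < 1.285 ≤ a1+a2=1.684 → R2 fires; A=3 R=1 B=7 Y=4 Z=13
Draw 10: a1=1.552, a2=0.455, a3=0.199, a4=0.903, a0=3.109; τ=−ln(0.9107)/3.109=0.030 → t=4.470; u2·a0=0.0032·3.109=0.010 ≤ a1=1.552 → R1 fires; A=3 R=1 B=7 Y=3 Z=14
Draw 11: a1=1.164, a2=0.455, a3=0.199, a4=0.903, a0=2.721; τ=−ln(0.4397)/2.721=0.302 → t=4.772; u2·a0=0.2577·2.721=0.701 ≤ a1=1.164 → R1 fires; A=3 R=1 B=7 Y=2 Z=15
Draw 12: a1=0.776, a2=0.455, a3=0.199, a4=0.903, a0=2.333; τ=−ln(0.0130)/2.333=1.861 → t=6.634 > T=4.9: stop.
At T=4.9: A=3 R=1 B=7 Y=2 Z=15; the largest is Z.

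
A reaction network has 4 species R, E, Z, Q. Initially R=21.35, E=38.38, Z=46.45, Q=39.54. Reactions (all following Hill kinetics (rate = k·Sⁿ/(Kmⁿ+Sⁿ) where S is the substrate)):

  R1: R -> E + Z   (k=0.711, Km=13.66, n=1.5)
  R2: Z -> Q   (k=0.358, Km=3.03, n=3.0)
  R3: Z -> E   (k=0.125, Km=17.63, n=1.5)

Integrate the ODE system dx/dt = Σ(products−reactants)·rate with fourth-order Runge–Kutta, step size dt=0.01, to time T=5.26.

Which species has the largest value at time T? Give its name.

Dominant species at T: Z

RK4 with dt=0.01: 526 steps to T=5.26. Trajectory (selected grid times):
t=0.00: R=21.35 E=38.38 Z=46.45 Q=39.54
t=0.58: R=21.08 E=38.71 Z=46.46 Q=39.75
t=1.17: R=20.80 E=39.05 Z=46.46 Q=39.96
t=1.75: R=20.54 E=39.37 Z=46.46 Q=40.17
t=2.34: R=20.26 E=39.70 Z=46.46 Q=40.38
t=2.92: R=20.00 E=40.03 Z=46.46 Q=40.59
t=3.51: R=19.73 E=40.35 Z=46.46 Q=40.80
t=4.09: R=19.47 E=40.67 Z=46.45 Q=41.00
t=4.68: R=19.21 E=41.00 Z=46.44 Q=41.21
t=5.26: R=18.95 E=41.31 Z=46.43 Q=41.42
At T=5.26: R=18.95 E=41.31 Z=46.43 Q=41.42; the largest is Z.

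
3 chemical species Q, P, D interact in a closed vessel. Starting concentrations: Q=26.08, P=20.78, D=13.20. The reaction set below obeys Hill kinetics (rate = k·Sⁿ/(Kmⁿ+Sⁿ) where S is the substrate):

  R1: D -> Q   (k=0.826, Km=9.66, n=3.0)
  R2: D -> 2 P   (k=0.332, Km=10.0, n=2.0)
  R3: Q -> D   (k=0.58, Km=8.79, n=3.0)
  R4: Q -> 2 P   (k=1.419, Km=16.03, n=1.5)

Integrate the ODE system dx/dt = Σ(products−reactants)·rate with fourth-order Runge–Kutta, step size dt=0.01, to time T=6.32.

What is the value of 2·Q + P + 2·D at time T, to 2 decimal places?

Check how each reaction changes W = 2·Q + P + 2·D (weight of products minus weight of reactants):
R1: D -> Q: (2·1) − (2·1) = 2 − 2 = 0
R2: D -> 2 P: (1·2) − (2·1) = 2 − 2 = 0
R3: Q -> D: (2·1) − (2·1) = 2 − 2 = 0
R4: Q -> 2 P: (1·2) − (2·1) = 2 − 2 = 0
Every reaction leaves W unchanged, so W is conserved and no simulation is needed: W(T) = W(0) = 2·26.08 + 20.78 + 2·13.20 = 99.34

Value at T = 99.34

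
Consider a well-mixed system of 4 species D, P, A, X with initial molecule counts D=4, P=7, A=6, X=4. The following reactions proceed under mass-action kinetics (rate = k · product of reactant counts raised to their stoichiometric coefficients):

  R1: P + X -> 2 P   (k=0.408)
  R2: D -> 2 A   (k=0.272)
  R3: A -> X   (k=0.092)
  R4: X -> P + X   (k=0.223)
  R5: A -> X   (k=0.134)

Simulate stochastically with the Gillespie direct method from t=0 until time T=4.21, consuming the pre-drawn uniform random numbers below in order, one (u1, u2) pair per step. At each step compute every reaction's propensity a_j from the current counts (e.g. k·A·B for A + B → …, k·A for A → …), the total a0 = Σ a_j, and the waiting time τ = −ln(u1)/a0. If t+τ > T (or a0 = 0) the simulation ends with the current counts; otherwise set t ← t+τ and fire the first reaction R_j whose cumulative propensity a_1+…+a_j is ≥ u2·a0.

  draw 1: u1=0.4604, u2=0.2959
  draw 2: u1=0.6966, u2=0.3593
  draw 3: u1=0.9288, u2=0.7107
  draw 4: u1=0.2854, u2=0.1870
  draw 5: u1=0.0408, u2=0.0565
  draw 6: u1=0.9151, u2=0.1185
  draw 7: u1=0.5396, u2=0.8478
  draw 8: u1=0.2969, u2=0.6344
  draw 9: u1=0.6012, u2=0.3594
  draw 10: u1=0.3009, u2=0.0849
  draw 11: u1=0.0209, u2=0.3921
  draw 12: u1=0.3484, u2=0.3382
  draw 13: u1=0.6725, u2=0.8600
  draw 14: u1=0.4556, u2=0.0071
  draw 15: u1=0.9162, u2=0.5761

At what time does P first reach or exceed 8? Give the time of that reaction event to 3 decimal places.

Threshold first reached at t = 0.053

t=0.000: D=4 P=7 A=6 X=4
Draw 1: a1=11.424, a2=1.088, a3=0.552, a4=0.892, a5=0.804, a0=14.760; τ=−ln(0.4604)/14.760=0.053 → t=0.053; u2·a0=0.2959·14.760=4.367 ≤ a1=11.424 → R1 fires; D=4 P=8 A=6 X=3
Draw 2: a1=9.792, a2=1.088, a3=0.552, a4=0.669, a5=0.804, a0=12.905; τ=−ln(0.6966)/12.905=0.028 → t=0.081; u2·a0=0.3593·12.905=4.637 ≤ a1=9.792 → R1 fires; D=4 P=9 A=6 X=2
Draw 3: a1=7.344, a2=1.088, a3=0.552, a4=0.446, a5=0.804, a0=10.234; τ=−ln(0.9288)/10.234=0.007 → t=0.088; u2·a0=0.7107·10.234=7.273 ≤ a1=7.344 → R1 fires; D=4 P=10 A=6 X=1
Draw 4: a1=4.080, a2=1.088, a3=0.552, a4=0.223, a5=0.804, a0=6.747; τ=−ln(0.2854)/6.747=0.186 → t=0.274; u2·a0=0.1870·6.747=1.262 ≤ a1=4.080 → R1 fires; D=4 P=11 A=6 X=0
Draw 5: a1=0.000, a2=1.088, a3=0.552, a4=0.000, a5=0.804, a0=2.444; τ=−ln(0.0408)/2.444=1.309 → t=1.583; u2·a0=0.0565·2.444=0.138; a1=0.000 < 0.138 ≤ a1+a2=1.088 → R2 fires; D=3 P=11 A=8 X=0
Draw 6: a1=0.000, a2=0.816, a3=0.736, a4=0.000, a5=1.072, a0=2.624; τ=−ln(0.9151)/2.624=0.034 → t=1.616; u2·a0=0.1185·2.624=0.311; a1=0.000 < 0.311 ≤ a1+a2=0.816 → R2 fires; D=2 P=11 A=10 X=0
Draw 7: a1=0.000, a2=0.544, a3=0.920, a4=0.000, a5=1.340, a0=2.804; τ=−ln(0.5396)/2.804=0.220 → t=1.836; u2·a0=0.8478·2.804=2.377; a1+…+a4=1.464 < 2.377 ≤ a1+…+a5=2.804 → R5 fires; D=2 P=11 A=9 X=1
Draw 8: a1=4.488, a2=0.544, a3=0.828, a4=0.223, a5=1.206, a0=7.289; τ=−ln(0.2969)/7.289=0.167 → t=2.003; u2·a0=0.6344·7.289=4.624; a1=4.488 < 4.624 ≤ a1+a2=5.032 → R2 fires; D=1 P=11 A=11 X=1
Draw 9: a1=4.488, a2=0.272, a3=1.012, a4=0.223, a5=1.474, a0=7.469; τ=−ln(0.6012)/7.469=0.068 → t=2.071; u2·a0=0.3594·7.469=2.684 ≤ a1=4.488 → R1 fires; D=1 P=12 A=11 X=0
Draw 10: a1=0.000, a2=0.272, a3=1.012, a4=0.000, a5=1.474, a0=2.758; τ=−ln(0.3009)/2.758=0.435 → t=2.507; u2·a0=0.0849·2.758=0.234; a1=0.000 < 0.234 ≤ a1+a2=0.272 → R2 fires; D=0 P=12 A=13 X=0
Draw 11: a1=0.000, a2=0.000, a3=1.196, a4=0.000, a5=1.742, a0=2.938; τ=−ln(0.0209)/2.938=1.317 → t=3.823; u2·a0=0.3921·2.938=1.152; a1+a2=0.000 < 1.152 ≤ a1+…+a3=1.196 → R3 fires; D=0 P=12 A=12 X=1
Draw 12: a1=4.896, a2=0.000, a3=1.104, a4=0.223, a5=1.608, a0=7.831; τ=−ln(0.3484)/7.831=0.135 → t=3.958; u2·a0=0.3382·7.831=2.648 ≤ a1=4.896 → R1 fires; D=0 P=13 A=12 X=0
Draw 13: a1=0.000, a2=0.000, a3=1.104, a4=0.000, a5=1.608, a0=2.712; τ=−ln(0.6725)/2.712=0.146 → t=4.104; u2·a0=0.8600·2.712=2.332; a1+…+a4=1.104 < 2.332 ≤ a1+…+a5=2.712 → R5 fires; D=0 P=13 A=11 X=1
Draw 14: a1=5.304, a2=0.000, a3=1.012, a4=0.223, a5=1.474, a0=8.013; τ=−ln(0.4556)/8.013=0.098 → t=4.202; u2·a0=0.0071·8.013=0.057 ≤ a1=5.304 → R1 fires; D=0 P=14 A=11 X=0
Draw 15: a1=0.000, a2=0.000, a3=1.012, a4=0.000, a5=1.474, a0=2.486; τ=−ln(0.9162)/2.486=0.035 → t=4.237 > T=4.21: stop.
P first becomes ≥ 8 when it reaches 8 at the event at t=0.053.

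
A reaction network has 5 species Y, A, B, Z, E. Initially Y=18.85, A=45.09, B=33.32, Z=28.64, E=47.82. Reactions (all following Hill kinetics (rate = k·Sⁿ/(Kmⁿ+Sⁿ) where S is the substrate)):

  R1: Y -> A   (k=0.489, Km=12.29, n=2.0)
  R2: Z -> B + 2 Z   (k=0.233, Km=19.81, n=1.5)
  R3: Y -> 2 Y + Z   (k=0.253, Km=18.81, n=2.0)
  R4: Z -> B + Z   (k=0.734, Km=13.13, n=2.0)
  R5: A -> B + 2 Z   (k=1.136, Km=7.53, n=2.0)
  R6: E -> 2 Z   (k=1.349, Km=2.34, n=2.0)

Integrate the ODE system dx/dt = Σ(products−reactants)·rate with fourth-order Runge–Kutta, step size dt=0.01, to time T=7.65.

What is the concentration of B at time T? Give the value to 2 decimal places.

B at T = 48.30

RK4 with dt=0.01: 765 steps to T=7.65. Trajectory (selected grid times):
t=0.00: Y=18.85 A=45.09 B=33.32 Z=28.64 E=47.82
t=0.85: Y=18.67 A=44.44 B=34.92 Z=33.04 E=46.68
t=1.70: Y=18.48 A=43.79 B=36.54 Z=37.45 E=45.53
t=2.55: Y=18.30 A=43.14 B=38.19 Z=41.87 E=44.39
t=3.40: Y=18.12 A=42.49 B=39.85 Z=46.28 E=43.25
t=4.25: Y=17.94 A=41.84 B=41.52 Z=50.70 E=42.10
t=5.10: Y=17.76 A=41.19 B=43.21 Z=55.12 E=40.96
t=5.95: Y=17.58 A=40.53 B=44.90 Z=59.54 E=39.82
t=6.80: Y=17.40 A=39.88 B=46.60 Z=63.96 E=38.67
t=7.65: Y=17.22 A=39.22 B=48.30 Z=68.37 E=37.53
Read off B at T=7.65: 48.30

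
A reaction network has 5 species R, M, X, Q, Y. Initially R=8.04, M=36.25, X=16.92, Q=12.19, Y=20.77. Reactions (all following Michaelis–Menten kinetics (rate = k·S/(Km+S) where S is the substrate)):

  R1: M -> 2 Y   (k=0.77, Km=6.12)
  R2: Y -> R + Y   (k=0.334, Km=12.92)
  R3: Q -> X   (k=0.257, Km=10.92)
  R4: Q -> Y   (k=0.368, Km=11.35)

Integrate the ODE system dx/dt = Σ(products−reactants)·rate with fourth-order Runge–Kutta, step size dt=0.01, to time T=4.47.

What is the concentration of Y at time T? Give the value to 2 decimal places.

RK4 with dt=0.01: 447 steps to T=4.47. Trajectory (selected grid times):
t=0.00: R=8.04 M=36.25 X=16.92 Q=12.19 Y=20.77
t=0.50: R=8.14 M=35.92 X=16.99 Q=12.03 Y=21.52
t=0.99: R=8.25 M=35.60 X=17.05 Q=11.87 Y=22.26
t=1.49: R=8.35 M=35.27 X=17.12 Q=11.71 Y=23.01
t=1.99: R=8.46 M=34.94 X=17.19 Q=11.55 Y=23.76
t=2.48: R=8.57 M=34.62 X=17.25 Q=11.39 Y=24.49
t=2.98: R=8.68 M=34.29 X=17.32 Q=11.24 Y=25.24
t=3.48: R=8.79 M=33.97 X=17.38 Q=11.08 Y=25.98
t=3.97: R=8.90 M=33.65 X=17.44 Q=10.93 Y=26.71
t=4.47: R=9.01 M=33.32 X=17.51 Q=10.77 Y=27.45
Read off Y at T=4.47: 27.45

Y at T = 27.45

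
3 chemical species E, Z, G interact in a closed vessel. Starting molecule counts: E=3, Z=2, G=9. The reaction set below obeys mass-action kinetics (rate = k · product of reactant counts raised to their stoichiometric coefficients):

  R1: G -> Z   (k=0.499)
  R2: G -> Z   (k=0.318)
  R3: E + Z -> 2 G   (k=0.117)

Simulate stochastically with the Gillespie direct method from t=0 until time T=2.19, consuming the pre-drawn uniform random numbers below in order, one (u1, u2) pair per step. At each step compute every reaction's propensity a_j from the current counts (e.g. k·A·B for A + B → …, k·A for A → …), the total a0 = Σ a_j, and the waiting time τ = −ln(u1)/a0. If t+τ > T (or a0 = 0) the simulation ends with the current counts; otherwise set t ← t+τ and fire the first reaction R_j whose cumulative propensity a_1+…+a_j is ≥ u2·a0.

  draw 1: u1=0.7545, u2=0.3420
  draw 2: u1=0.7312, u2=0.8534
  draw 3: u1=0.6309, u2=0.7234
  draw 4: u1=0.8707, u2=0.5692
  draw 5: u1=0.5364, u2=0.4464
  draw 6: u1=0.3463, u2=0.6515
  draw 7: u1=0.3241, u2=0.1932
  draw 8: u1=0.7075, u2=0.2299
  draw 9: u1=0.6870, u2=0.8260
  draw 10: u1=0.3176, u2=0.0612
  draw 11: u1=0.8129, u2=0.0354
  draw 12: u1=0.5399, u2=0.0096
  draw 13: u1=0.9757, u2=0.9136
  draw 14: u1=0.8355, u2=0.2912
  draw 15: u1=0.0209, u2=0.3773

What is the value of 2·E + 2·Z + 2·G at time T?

Check how each reaction changes W = 2·E + 2·Z + 2·G (weight of products minus weight of reactants):
R1: G -> Z: (2·1) − (2·1) = 2 − 2 = 0
R2: G -> Z: (2·1) − (2·1) = 2 − 2 = 0
R3: E + Z -> 2 G: (2·2) − (2·1 + 2·1) = 4 − 4 = 0
Every reaction leaves W unchanged, so W is conserved and no simulation is needed: W(T) = W(0) = 2·3 + 2·2 + 2·9 = 28

Value at T = 28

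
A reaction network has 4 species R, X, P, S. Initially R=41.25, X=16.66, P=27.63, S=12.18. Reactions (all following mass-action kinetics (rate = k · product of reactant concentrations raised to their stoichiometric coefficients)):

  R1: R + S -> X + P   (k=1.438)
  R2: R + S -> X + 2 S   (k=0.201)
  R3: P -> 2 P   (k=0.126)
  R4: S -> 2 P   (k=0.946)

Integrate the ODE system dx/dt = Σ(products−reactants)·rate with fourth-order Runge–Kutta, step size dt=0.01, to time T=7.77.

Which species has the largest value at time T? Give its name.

RK4 with dt=0.01: 777 steps to T=7.77. Trajectory (selected grid times):
t=0.00: R=41.25 X=16.66 P=27.63 S=12.18
t=0.86: R=25.48 X=32.43 P=46.78 S=0.00
t=1.73: R=25.48 X=32.43 P=52.20 S=0.00
t=2.59: R=25.48 X=32.43 P=58.18 S=0.00
t=3.45: R=25.48 X=32.43 P=64.84 S=0.00
t=4.32: R=25.48 X=32.43 P=72.35 S=0.00
t=5.18: R=25.48 X=32.43 P=80.63 S=0.00
t=6.04: R=25.48 X=32.43 P=89.85 S=0.00
t=6.91: R=25.48 X=32.43 P=100.26 S=0.00
t=7.77: R=25.48 X=32.43 P=111.74 S=0.00
At T=7.77: R=25.48 X=32.43 P=111.74 S=0.00; the largest is P.

Dominant species at T: P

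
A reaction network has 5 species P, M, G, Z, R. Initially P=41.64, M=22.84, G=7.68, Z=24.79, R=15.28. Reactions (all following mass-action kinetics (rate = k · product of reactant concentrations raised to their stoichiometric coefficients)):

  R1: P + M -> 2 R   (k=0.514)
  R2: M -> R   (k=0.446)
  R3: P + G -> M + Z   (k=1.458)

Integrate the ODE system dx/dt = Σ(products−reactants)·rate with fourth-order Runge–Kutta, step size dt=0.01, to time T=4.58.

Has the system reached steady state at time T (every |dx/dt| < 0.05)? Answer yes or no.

RK4 with dt=0.01: 458 steps to T=4.58. Trajectory (selected grid times):
t=0.00: P=41.64 M=22.84 G=7.68 Z=24.79 R=15.28
t=0.51: P=6.26 M=1.41 G=0.00 Z=32.47 R=72.09
t=1.02: P=5.26 M=0.26 G=0.00 Z=32.47 R=74.24
t=1.53: P=5.08 M=0.05 G=0.00 Z=32.47 R=74.62
t=2.04: P=5.05 M=0.01 G=0.00 Z=32.47 R=74.70
t=2.54: P=5.04 M=0.00 G=0.00 Z=32.47 R=74.72
t=3.05: P=5.04 M=0.00 G=0.00 Z=32.47 R=74.72
t=3.56: P=5.04 M=0.00 G=0.00 Z=32.47 R=74.72
t=4.07: P=5.04 M=0.00 G=0.00 Z=32.47 R=74.72
t=4.58: P=5.04 M=0.00 G=0.00 Z=32.47 R=74.72
Rates at T: R1=0.0000, R2=0.0000, R3=0.0000
dx/dt at T (Σ net stoichiometry × rate): P=-0.0000, M=-0.0000, G=-0.0000, Z=+0.0000, R=+0.0000
Largest |dx/dt| is |+0.0000| (R) < 0.05 → steady.

Steady state at T: yes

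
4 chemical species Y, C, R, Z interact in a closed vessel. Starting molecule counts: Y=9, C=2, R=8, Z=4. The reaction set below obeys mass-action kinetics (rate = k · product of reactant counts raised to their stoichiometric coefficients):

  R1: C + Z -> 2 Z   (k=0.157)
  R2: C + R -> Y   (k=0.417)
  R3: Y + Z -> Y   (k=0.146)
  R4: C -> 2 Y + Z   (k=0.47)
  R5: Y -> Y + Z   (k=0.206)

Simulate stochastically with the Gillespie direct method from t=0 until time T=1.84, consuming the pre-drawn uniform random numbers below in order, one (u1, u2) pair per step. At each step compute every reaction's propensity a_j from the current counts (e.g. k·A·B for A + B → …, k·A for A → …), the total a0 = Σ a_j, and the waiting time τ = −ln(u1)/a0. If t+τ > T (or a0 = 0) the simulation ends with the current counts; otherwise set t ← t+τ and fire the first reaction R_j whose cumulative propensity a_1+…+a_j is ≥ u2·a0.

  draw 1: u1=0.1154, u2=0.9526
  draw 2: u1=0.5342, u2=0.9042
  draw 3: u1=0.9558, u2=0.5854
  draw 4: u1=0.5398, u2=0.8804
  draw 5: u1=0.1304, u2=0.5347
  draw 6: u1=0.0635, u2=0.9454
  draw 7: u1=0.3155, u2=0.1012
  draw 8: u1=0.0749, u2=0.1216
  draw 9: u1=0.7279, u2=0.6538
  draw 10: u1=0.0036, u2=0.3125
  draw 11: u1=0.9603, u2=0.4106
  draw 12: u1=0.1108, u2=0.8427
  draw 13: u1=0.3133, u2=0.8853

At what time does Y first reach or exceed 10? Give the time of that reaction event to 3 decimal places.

Threshold first reached at t = 0.208

t=0.000: Y=9 C=2 R=8 Z=4
Draw 1: a1=1.256, a2=6.672, a3=5.256, a4=0.940, a5=1.854, a0=15.978; τ=−ln(0.1154)/15.978=0.135 → t=0.135; u2·a0=0.9526·15.978=15.221; a1+…+a4=14.124 < 15.221 ≤ a1+…+a5=15.978 → R5 fires; Y=9 C=2 R=8 Z=5
Draw 2: a1=1.570, a2=6.672, a3=6.570, a4=0.940, a5=1.854, a0=17.606; τ=−ln(0.5342)/17.606=0.036 → t=0.171; u2·a0=0.9042·17.606=15.919; a1+…+a4=15.752 < 15.919 ≤ a1+…+a5=17.606 → R5 fires; Y=9 C=2 R=8 Z=6
Draw 3: a1=1.884, a2=6.672, a3=7.884, a4=0.940, a5=1.854, a0=19.234; τ=−ln(0.9558)/19.234=0.002 → t=0.173; u2·a0=0.5854·19.234=11.260; a1+a2=8.556 < 11.260 ≤ a1+…+a3=16.440 → R3 fires; Y=9 C=2 R=8 Z=5
Draw 4: a1=1.570, a2=6.672, a3=6.570, a4=0.940, a5=1.854, a0=17.606; τ=−ln(0.5398)/17.606=0.035 → t=0.208; u2·a0=0.8804·17.606=15.500; a1+…+a3=14.812 < 15.500 ≤ a1+…+a4=15.752 → R4 fires; Y=11 C=1 R=8 Z=6
Draw 5: a1=0.942, a2=3.336, a3=9.636, a4=0.470, a5=2.266, a0=16.650; τ=−ln(0.1304)/16.650=0.122 → t=0.330; u2·a0=0.5347·16.650=8.903; a1+a2=4.278 < 8.903 ≤ a1+…+a3=13.914 → R3 fires; Y=11 C=1 R=8 Z=5
Draw 6: a1=0.785, a2=3.336, a3=8.030, a4=0.470, a5=2.266, a0=14.887; τ=−ln(0.0635)/14.887=0.185 → t=0.516; u2·a0=0.9454·14.887=14.074; a1+…+a4=12.621 < 14.074 ≤ a1+…+a5=14.887 → R5 fires; Y=11 C=1 R=8 Z=6
Draw 7: a1=0.942, a2=3.336, a3=9.636, a4=0.470, a5=2.266, a0=16.650; τ=−ln(0.3155)/16.650=0.069 → t=0.585; u2·a0=0.1012·16.650=1.685; a1=0.942 < 1.685 ≤ a1+a2=4.278 → R2 fires; Y=12 C=0 R=7 Z=6
Draw 8: a1=0.000, a2=0.000, a3=10.512, a4=0.000, a5=2.472, a0=12.984; τ=−ln(0.0749)/12.984=0.200 → t=0.785; u2·a0=0.1216·12.984=1.579; a1+a2=0.000 < 1.579 ≤ a1+…+a3=10.512 → R3 fires; Y=12 C=0 R=7 Z=5
Draw 9: a1=0.000, a2=0.000, a3=8.760, a4=0.000, a5=2.472, a0=11.232; τ=−ln(0.7279)/11.232=0.028 → t=0.813; u2·a0=0.6538·11.232=7.343; a1+a2=0.000 < 7.343 ≤ a1+…+a3=8.760 → R3 fires; Y=12 C=0 R=7 Z=4
Draw 10: a1=0.000, a2=0.000, a3=7.008, a4=0.000, a5=2.472, a0=9.480; τ=−ln(0.0036)/9.480=0.594 → t=1.406; u2·a0=0.3125·9.480=2.962; a1+a2=0.000 < 2.962 ≤ a1+…+a3=7.008 → R3 fires; Y=12 C=0 R=7 Z=3
Draw 11: a1=0.000, a2=0.000, a3=5.256, a4=0.000, a5=2.472, a0=7.728; τ=−ln(0.9603)/7.728=0.005 → t=1.412; u2·a0=0.4106·7.728=3.173; a1+a2=0.000 < 3.173 ≤ a1+…+a3=5.256 → R3 fires; Y=12 C=0 R=7 Z=2
Draw 12: a1=0.000, a2=0.000, a3=3.504, a4=0.000, a5=2.472, a0=5.976; τ=−ln(0.1108)/5.976=0.368 → t=1.780; u2·a0=0.8427·5.976=5.036; a1+…+a4=3.504 < 5.036 ≤ a1+…+a5=5.976 → R5 fires; Y=12 C=0 R=7 Z=3
Draw 13: a1=0.000, a2=0.000, a3=5.256, a4=0.000, a5=2.472, a0=7.728; τ=−ln(0.3133)/7.728=0.150 → t=1.930 > T=1.84: stop.
Y first becomes ≥ 10 when it reaches 11 at the event at t=0.208.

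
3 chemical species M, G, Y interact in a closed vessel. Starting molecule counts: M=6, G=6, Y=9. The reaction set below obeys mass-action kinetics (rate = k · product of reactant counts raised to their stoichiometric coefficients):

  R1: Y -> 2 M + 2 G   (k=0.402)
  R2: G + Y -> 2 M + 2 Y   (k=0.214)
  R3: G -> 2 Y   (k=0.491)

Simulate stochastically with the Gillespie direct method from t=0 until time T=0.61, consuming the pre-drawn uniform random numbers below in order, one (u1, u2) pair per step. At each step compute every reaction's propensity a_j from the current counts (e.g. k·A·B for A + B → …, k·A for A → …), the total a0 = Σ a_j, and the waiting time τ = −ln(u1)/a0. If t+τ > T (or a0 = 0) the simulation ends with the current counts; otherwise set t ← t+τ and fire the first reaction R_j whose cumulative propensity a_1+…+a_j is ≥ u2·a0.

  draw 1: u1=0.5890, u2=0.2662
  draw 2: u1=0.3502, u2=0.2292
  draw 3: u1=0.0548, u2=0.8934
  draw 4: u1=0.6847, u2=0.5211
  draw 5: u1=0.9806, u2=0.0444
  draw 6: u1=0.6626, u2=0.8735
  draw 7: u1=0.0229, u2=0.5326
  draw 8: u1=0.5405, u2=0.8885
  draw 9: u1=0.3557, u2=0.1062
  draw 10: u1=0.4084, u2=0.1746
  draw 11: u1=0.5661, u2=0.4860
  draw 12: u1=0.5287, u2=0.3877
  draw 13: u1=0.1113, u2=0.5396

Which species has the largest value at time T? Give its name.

t=0.000: M=6 G=6 Y=9
Draw 1: a1=3.618, a2=11.556, a3=2.946, a0=18.120; τ=−ln(0.5890)/18.120=0.029 → t=0.029; u2·a0=0.2662·18.120=4.824; a1=3.618 < 4.824 ≤ a1+a2=15.174 → R2 fires; M=8 G=5 Y=10
Draw 2: a1=4.020, a2=10.700, a3=2.455, a0=17.175; τ=−ln(0.3502)/17.175=0.061 → t=0.090; u2·a0=0.2292·17.175=3.937 ≤ a1=4.020 → R1 fires; M=10 G=7 Y=9
Draw 3: a1=3.618, a2=13.482, a3=3.437, a0=20.537; τ=−ln(0.0548)/20.537=0.141 → t=0.232; u2·a0=0.8934·20.537=18.348; a1+a2=17.100 < 18.348 ≤ a1+…+a3=20.537 → R3 fires; M=10 G=6 Y=11
Draw 4: a1=4.422, a2=14.124, a3=2.946, a0=21.492; τ=−ln(0.6847)/21.492=0.018 → t=0.249; u2·a0=0.5211·21.492=11.199; a1=4.422 < 11.199 ≤ a1+a2=18.546 → R2 fires; M=12 G=5 Y=12
Draw 5: a1=4.824, a2=12.840, a3=2.455, a0=20.119; τ=−ln(0.9806)/20.119=0.001 → t=0.250; u2·a0=0.0444·20.119=0.893 ≤ a1=4.824 → R1 fires; M=14 G=7 Y=11
Draw 6: a1=4.422, a2=16.478, a3=3.437, a0=24.337; τ=−ln(0.6626)/24.337=0.017 → t=0.267; u2·a0=0.8735·24.337=21.258; a1+a2=20.900 < 21.258 ≤ a1+…+a3=24.337 → R3 fires; M=14 G=6 Y=13
Draw 7: a1=5.226, a2=16.692, a3=2.946, a0=24.864; τ=−ln(0.0229)/24.864=0.152 → t=0.419; u2·a0=0.5326·24.864=13.243; a1=5.226 < 13.243 ≤ a1+a2=21.918 → R2 fires; M=16 G=5 Y=14
Draw 8: a1=5.628, a2=14.980, a3=2.455, a0=23.063; τ=−ln(0.5405)/23.063=0.027 → t=0.446; u2·a0=0.8885·23.063=20.491; a1=5.628 < 20.491 ≤ a1+a2=20.608 → R2 fires; M=18 G=4 Y=15
Draw 9: a1=6.030, a2=12.840, a3=1.964, a0=20.834; τ=−ln(0.3557)/20.834=0.050 → t=0.495; u2·a0=0.1062·20.834=2.213 ≤ a1=6.030 → R1 fires; M=20 G=6 Y=14
Draw 10: a1=5.628, a2=17.976, a3=2.946, a0=26.550; τ=−ln(0.4084)/26.550=0.034 → t=0.529; u2·a0=0.1746·26.550=4.636 ≤ a1=5.628 → R1 fires; M=22 G=8 Y=13
Draw 11: a1=5.226, a2=22.256, a3=3.928, a0=31.410; τ=−ln(0.5661)/31.410=0.018 → t=0.547; u2·a0=0.4860·31.410=15.265; a1=5.226 < 15.265 ≤ a1+a2=27.482 → R2 fires; M=24 G=7 Y=14
Draw 12: a1=5.628, a2=20.972, a3=3.437, a0=30.037; τ=−ln(0.5287)/30.037=0.021 → t=0.568; u2·a0=0.3877·30.037=11.645; a1=5.628 < 11.645 ≤ a1+a2=26.600 → R2 fires; M=26 G=6 Y=15
Draw 13: a1=6.030, a2=19.260, a3=2.946, a0=28.236; τ=−ln(0.1113)/28.236=0.078 → t=0.646 > T=0.61: stop.
At T=0.61: M=26 G=6 Y=15; the largest is M.

Dominant species at T: M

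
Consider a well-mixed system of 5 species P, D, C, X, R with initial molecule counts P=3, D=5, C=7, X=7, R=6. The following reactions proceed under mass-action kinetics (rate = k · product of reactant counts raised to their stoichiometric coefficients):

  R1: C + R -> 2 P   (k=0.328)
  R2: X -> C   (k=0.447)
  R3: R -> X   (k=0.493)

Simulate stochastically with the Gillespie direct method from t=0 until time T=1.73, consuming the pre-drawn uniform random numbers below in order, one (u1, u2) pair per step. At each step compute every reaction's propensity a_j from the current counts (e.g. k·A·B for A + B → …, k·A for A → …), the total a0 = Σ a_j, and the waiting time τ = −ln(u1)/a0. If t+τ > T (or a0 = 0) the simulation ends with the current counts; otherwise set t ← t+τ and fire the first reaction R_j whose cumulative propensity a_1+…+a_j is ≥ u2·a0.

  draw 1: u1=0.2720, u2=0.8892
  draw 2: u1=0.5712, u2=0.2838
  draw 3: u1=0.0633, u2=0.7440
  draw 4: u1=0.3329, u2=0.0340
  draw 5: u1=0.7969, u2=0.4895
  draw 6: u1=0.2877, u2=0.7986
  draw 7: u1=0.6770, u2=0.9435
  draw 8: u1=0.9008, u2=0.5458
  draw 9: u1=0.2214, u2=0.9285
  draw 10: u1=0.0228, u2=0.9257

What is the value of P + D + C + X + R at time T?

Check how each reaction changes W = P + D + C + X + R (weight of products minus weight of reactants):
R1: C + R -> 2 P: (1·2) − (1·1 + 1·1) = 2 − 2 = 0
R2: X -> C: (1·1) − (1·1) = 1 − 1 = 0
R3: R -> X: (1·1) − (1·1) = 1 − 1 = 0
Every reaction leaves W unchanged, so W is conserved and no simulation is needed: W(T) = W(0) = 3 + 5 + 7 + 7 + 6 = 28

Value at T = 28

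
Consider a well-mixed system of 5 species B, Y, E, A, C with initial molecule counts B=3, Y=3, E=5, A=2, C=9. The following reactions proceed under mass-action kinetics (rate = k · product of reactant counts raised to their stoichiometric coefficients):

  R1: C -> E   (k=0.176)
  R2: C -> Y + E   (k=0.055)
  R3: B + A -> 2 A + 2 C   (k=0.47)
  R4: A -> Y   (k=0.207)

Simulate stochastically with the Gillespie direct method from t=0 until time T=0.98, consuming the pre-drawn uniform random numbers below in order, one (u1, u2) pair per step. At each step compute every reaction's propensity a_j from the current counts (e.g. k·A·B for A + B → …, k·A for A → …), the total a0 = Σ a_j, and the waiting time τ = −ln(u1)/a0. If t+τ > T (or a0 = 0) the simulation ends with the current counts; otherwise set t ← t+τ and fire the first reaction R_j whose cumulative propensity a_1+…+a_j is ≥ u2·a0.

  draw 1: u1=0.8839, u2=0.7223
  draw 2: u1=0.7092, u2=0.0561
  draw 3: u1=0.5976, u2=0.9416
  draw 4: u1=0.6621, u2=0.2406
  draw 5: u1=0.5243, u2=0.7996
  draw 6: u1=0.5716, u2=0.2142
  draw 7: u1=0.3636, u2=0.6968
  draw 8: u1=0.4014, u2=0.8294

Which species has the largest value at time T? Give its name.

t=0.000: B=3 Y=3 E=5 A=2 C=9
Draw 1: a1=1.584, a2=0.495, a3=2.820, a4=0.414, a0=5.313; τ=−ln(0.8839)/5.313=0.023 → t=0.023; u2·a0=0.7223·5.313=3.838; a1+a2=2.079 < 3.838 ≤ a1+…+a3=4.899 → R3 fires; B=2 Y=3 E=5 A=3 C=11
Draw 2: a1=1.936, a2=0.605, a3=2.820, a4=0.621, a0=5.982; τ=−ln(0.7092)/5.982=0.057 → t=0.081; u2·a0=0.0561·5.982=0.336 ≤ a1=1.936 → R1 fires; B=2 Y=3 E=6 A=3 C=10
Draw 3: a1=1.760, a2=0.550, a3=2.820, a4=0.621, a0=5.751; τ=−ln(0.5976)/5.751=0.090 → t=0.170; u2·a0=0.9416·5.751=5.415; a1+…+a3=5.130 < 5.415 ≤ a1+…+a4=5.751 → R4 fires; B=2 Y=4 E=6 A=2 C=10
Draw 4: a1=1.760, a2=0.550, a3=1.880, a4=0.414, a0=4.604; τ=−ln(0.6621)/4.604=0.090 → t=0.260; u2·a0=0.2406·4.604=1.108 ≤ a1=1.760 → R1 fires; B=2 Y=4 E=7 A=2 C=9
Draw 5: a1=1.584, a2=0.495, a3=1.880, a4=0.414, a0=4.373; τ=−ln(0.5243)/4.373=0.148 → t=0.407; u2·a0=0.7996·4.373=3.497; a1+a2=2.079 < 3.497 ≤ a1+…+a3=3.959 → R3 fires; B=1 Y=4 E=7 A=3 C=11
Draw 6: a1=1.936, a2=0.605, a3=1.410, a4=0.621, a0=4.572; τ=−ln(0.5716)/4.572=0.122 → t=0.530; u2·a0=0.2142·4.572=0.979 ≤ a1=1.936 → R1 fires; B=1 Y=4 E=8 A=3 C=10
Draw 7: a1=1.760, a2=0.550, a3=1.410, a4=0.621, a0=4.341; τ=−ln(0.3636)/4.341=0.233 → t=0.763; u2·a0=0.6968·4.341=3.025; a1+a2=2.310 < 3.025 ≤ a1+…+a3=3.720 → R3 fires; B=0 Y=4 E=8 A=4 C=12
Draw 8: a1=2.112, a2=0.660, a3=0.000, a4=0.828, a0=3.600; τ=−ln(0.4014)/3.600=0.254 → t=1.016 > T=0.98: stop.
At T=0.98: B=0 Y=4 E=8 A=4 C=12; the largest is C.

Dominant species at T: C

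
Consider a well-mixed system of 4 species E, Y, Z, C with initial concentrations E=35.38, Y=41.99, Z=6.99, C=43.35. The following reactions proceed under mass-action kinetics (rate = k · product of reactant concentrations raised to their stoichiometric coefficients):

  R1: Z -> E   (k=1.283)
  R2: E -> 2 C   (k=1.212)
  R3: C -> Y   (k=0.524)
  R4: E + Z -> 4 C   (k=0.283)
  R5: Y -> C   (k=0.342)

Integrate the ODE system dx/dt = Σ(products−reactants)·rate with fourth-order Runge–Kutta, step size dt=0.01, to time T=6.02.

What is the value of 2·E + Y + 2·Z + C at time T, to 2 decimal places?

Value at T = 170.08

Check how each reaction changes W = 2·E + Y + 2·Z + C (weight of products minus weight of reactants):
R1: Z -> E: (2·1) − (2·1) = 2 − 2 = 0
R2: E -> 2 C: (1·2) − (2·1) = 2 − 2 = 0
R3: C -> Y: (1·1) − (1·1) = 1 − 1 = 0
R4: E + Z -> 4 C: (1·4) − (2·1 + 2·1) = 4 − 4 = 0
R5: Y -> C: (1·1) − (1·1) = 1 − 1 = 0
Every reaction leaves W unchanged, so W is conserved and no simulation is needed: W(T) = W(0) = 2·35.38 + 41.99 + 2·6.99 + 43.35 = 170.08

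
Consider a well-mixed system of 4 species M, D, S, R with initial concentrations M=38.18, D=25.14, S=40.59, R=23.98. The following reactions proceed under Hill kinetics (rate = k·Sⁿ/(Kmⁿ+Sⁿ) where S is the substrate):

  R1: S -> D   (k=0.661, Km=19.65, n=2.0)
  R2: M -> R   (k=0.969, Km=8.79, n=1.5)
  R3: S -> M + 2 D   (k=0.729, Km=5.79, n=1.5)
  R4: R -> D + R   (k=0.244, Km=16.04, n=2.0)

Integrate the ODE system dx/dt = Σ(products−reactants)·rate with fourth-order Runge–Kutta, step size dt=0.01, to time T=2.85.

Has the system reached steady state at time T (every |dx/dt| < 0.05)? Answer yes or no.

RK4 with dt=0.01: 285 steps to T=2.85. Trajectory (selected grid times):
t=0.00: M=38.18 D=25.14 S=40.59 R=23.98
t=0.32: M=38.12 D=25.81 S=40.20 R=24.26
t=0.63: M=38.07 D=26.45 S=39.82 R=24.53
t=0.95: M=38.01 D=27.12 S=39.43 R=24.81
t=1.27: M=37.95 D=27.79 S=39.04 R=25.09
t=1.58: M=37.89 D=28.43 S=38.66 R=25.36
t=1.90: M=37.83 D=29.10 S=38.27 R=25.64
t=2.22: M=37.78 D=29.76 S=37.89 R=25.92
t=2.53: M=37.72 D=30.40 S=37.51 R=26.19
t=2.85: M=37.66 D=31.06 S=37.13 R=26.46
Rates at T: R1=0.5164, R2=0.8708, R3=0.6867, R4=0.1784
dx/dt at T (Σ net stoichiometry × rate): M=-0.1841, D=+2.0682, S=-1.2031, R=+0.8708
Largest |dx/dt| is |+2.0682| (D) ≥ 0.05 → not steady.

Steady state at T: no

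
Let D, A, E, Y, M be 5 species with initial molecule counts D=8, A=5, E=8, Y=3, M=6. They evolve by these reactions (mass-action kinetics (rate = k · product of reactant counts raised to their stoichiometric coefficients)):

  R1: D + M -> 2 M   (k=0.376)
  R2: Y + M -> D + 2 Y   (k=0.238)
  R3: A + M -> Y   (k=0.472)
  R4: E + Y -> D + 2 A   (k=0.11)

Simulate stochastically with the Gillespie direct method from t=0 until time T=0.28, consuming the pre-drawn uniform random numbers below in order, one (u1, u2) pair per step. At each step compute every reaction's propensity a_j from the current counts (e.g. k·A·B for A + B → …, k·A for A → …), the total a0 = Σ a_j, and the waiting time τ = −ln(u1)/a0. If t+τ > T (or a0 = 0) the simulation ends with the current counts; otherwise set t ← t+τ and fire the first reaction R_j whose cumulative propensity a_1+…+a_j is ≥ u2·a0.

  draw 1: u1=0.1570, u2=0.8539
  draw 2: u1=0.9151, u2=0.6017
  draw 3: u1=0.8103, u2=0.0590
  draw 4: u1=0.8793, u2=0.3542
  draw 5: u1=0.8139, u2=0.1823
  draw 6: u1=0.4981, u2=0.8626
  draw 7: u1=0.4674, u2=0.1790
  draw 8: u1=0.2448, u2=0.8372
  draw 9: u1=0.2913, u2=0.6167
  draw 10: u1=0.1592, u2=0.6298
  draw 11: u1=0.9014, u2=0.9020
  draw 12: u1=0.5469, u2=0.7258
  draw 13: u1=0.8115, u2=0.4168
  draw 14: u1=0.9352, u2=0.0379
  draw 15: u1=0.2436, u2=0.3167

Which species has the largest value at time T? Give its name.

Dominant species at T: Y

t=0.000: D=8 A=5 E=8 Y=3 M=6
Draw 1: a1=18.048, a2=4.284, a3=14.160, a4=2.640, a0=39.132; τ=−ln(0.1570)/39.132=0.047 → t=0.047; u2·a0=0.8539·39.132=33.415; a1+a2=22.332 < 33.415 ≤ a1+…+a3=36.492 → R3 fires; D=8 A=4 E=8 Y=4 M=5
Draw 2: a1=15.040, a2=4.760, a3=9.440, a4=3.520, a0=32.760; τ=−ln(0.9151)/32.760=0.003 → t=0.050; u2·a0=0.6017·32.760=19.712; a1=15.040 < 19.712 ≤ a1+a2=19.800 → R2 fires; D=9 A=4 E=8 Y=5 M=4
Draw 3: a1=13.536, a2=4.760, a3=7.552, a4=4.400, a0=30.248; τ=−ln(0.8103)/30.248=0.007 → t=0.057; u2·a0=0.0590·30.248=1.785 ≤ a1=13.536 → R1 fires; D=8 A=4 E=8 Y=5 M=5
Draw 4: a1=15.040, a2=5.950, a3=9.440, a4=4.400, a0=34.830; τ=−ln(0.8793)/34.830=0.004 → t=0.061; u2·a0=0.3542·34.830=12.337 ≤ a1=15.040 → R1 fires; D=7 A=4 E=8 Y=5 M=6
Draw 5: a1=15.792, a2=7.140, a3=11.328, a4=4.400, a0=38.660; τ=−ln(0.8139)/38.660=0.005 → t=0.066; u2·a0=0.1823·38.660=7.048 ≤ a1=15.792 → R1 fires; D=6 A=4 E=8 Y=5 M=7
Draw 6: a1=15.792, a2=8.330, a3=13.216, a4=4.400, a0=41.738; τ=−ln(0.4981)/41.738=0.017 → t=0.083; u2·a0=0.8626·41.738=36.003; a1+a2=24.122 < 36.003 ≤ a1+…+a3=37.338 → R3 fires; D=6 A=3 E=8 Y=6 M=6
Draw 7: a1=13.536, a2=8.568, a3=8.496, a4=5.280, a0=35.880; τ=−ln(0.4674)/35.880=0.021 → t=0.104; u2·a0=0.1790·35.880=6.423 ≤ a1=13.536 → R1 fires; D=5 A=3 E=8 Y=6 M=7
Draw 8: a1=13.160, a2=9.996, a3=9.912, a4=5.280, a0=38.348; τ=−ln(0.2448)/38.348=0.037 → t=0.141; u2·a0=0.8372·38.348=32.105; a1+a2=23.156 < 32.105 ≤ a1+…+a3=33.068 → R3 fires; D=5 A=2 E=8 Y=7 M=6
Draw 9: a1=11.280, a2=9.996, a3=5.664, a4=6.160, a0=33.100; τ=−ln(0.2913)/33.100=0.037 → t=0.178; u2·a0=0.6167·33.100=20.413; a1=11.280 < 20.413 ≤ a1+a2=21.276 → R2 fires; D=6 A=2 E=8 Y=8 M=5
Draw 10: a1=11.280, a2=9.520, a3=4.720, a4=7.040, a0=32.560; τ=−ln(0.1592)/32.560=0.056 → t=0.234; u2·a0=0.6298·32.560=20.506; a1=11.280 < 20.506 ≤ a1+a2=20.800 → R2 fires; D=7 A=2 E=8 Y=9 M=4
Draw 11: a1=10.528, a2=8.568, a3=3.776, a4=7.920, a0=30.792; τ=−ln(0.9014)/30.792=0.003 → t=0.238; u2·a0=0.9020·30.792=27.774; a1+…+a3=22.872 < 27.774 ≤ a1+…+a4=30.792 → R4 fires; D=8 A=4 E=7 Y=8 M=4
Draw 12: a1=12.032, a2=7.616, a3=7.552, a4=6.160, a0=33.360; τ=−ln(0.5469)/33.360=0.018 → t=0.256; u2·a0=0.7258·33.360=24.213; a1+a2=19.648 < 24.213 ≤ a1+…+a3=27.200 → R3 fires; D=8 A=3 E=7 Y=9 M=3
Draw 13: a1=9.024, a2=6.426, a3=4.248, a4=6.930, a0=26.628; τ=−ln(0.8115)/26.628=0.008 → t=0.264; u2·a0=0.4168·26.628=11.099; a1=9.024 < 11.099 ≤ a1+a2=15.450 → R2 fires; D=9 A=3 E=7 Y=10 M=2
Draw 14: a1=6.768, a2=4.760, a3=2.832, a4=7.700, a0=22.060; τ=−ln(0.9352)/22.060=0.003 → t=0.267; u2·a0=0.0379·22.060=0.836 ≤ a1=6.768 → R1 fires; D=8 A=3 E=7 Y=10 M=3
Draw 15: a1=9.024, a2=7.140, a3=4.248, a4=7.700, a0=28.112; τ=−ln(0.2436)/28.112=0.050 → t=0.317 > T=0.28: stop.
At T=0.28: D=8 A=3 E=7 Y=10 M=3; the largest is Y.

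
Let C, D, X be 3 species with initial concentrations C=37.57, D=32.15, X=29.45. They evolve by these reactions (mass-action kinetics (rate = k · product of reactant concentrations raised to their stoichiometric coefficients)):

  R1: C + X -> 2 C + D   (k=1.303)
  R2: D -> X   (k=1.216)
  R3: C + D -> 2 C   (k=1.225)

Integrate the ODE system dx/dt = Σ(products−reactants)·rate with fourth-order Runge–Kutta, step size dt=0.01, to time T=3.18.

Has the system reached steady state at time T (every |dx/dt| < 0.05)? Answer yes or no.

Steady state at T: yes

RK4 with dt=0.01: 318 steps to T=3.18. Trajectory (selected grid times):
t=0.00: C=37.57 D=32.15 X=29.45
t=0.35: C=129.40 D=-0.00 X=0.00
t=0.71: C=129.40 D=-0.00 X=0.00
t=1.06: C=129.40 D=-0.00 X=0.00
t=1.41: C=129.40 D=-0.00 X=0.00
t=1.77: C=129.40 D=-0.00 X=0.00
t=2.12: C=129.40 D=-0.00 X=0.00
t=2.47: C=129.40 D=-0.00 X=0.00
t=2.83: C=129.40 D=-0.00 X=0.00
t=3.18: C=129.40 D=-0.00 X=0.00
Rates at T: R1=0.0000, R2=-0.0000, R3=-0.0000
dx/dt at T (Σ net stoichiometry × rate): C=-0.0000, D=+0.0000, X=-0.0000
Largest |dx/dt| is |+0.0000| (D) < 0.05 → steady.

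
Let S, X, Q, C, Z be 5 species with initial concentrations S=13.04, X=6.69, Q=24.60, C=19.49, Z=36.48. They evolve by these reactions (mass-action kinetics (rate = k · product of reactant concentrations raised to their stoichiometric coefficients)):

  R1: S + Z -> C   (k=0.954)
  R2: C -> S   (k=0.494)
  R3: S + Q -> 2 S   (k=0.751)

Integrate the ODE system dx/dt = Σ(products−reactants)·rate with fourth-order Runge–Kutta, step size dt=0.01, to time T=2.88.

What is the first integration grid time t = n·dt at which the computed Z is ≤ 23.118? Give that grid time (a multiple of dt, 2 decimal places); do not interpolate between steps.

RK4 with dt=0.01: 288 steps to T=2.88. Trajectory (selected grid times):
t=0.00: S=13.04 X=6.69 Q=24.60 C=19.49 Z=36.48
t=0.04: S=8.27 X=6.69 Q=18.09 C=30.76 Z=24.70
t=0.05: S=7.67 X=6.69 Q=17.04 C=32.41 Z=22.89
t=0.32: S=7.13 X=6.69 Q=4.88 C=45.12 Z=4.67
t=0.64: S=14.18 X=6.69 Q=0.39 C=42.56 Z=0.19
t=0.96: S=20.62 X=6.69 Q=0.01 C=36.50 Z=0.00
t=1.28: S=25.96 X=6.69 Q=0.00 C=31.17 Z=0.00
t=1.60: S=30.52 X=6.69 Q=0.00 C=26.61 Z=0.00
t=1.92: S=34.41 X=6.69 Q=0.00 C=22.72 Z=0.00
t=2.24: S=37.73 X=6.69 Q=0.00 C=19.40 Z=0.00
t=2.56: S=40.57 X=6.69 Q=0.00 C=16.56 Z=0.00
t=2.88: S=42.99 X=6.69 Q=0.00 C=14.14 Z=0.00
Z(0.04)=24.695 > 23.118 but Z(0.05)=22.889 ≤ 23.118, so the first grid time is t=0.05.

Threshold first reached at t = 0.05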